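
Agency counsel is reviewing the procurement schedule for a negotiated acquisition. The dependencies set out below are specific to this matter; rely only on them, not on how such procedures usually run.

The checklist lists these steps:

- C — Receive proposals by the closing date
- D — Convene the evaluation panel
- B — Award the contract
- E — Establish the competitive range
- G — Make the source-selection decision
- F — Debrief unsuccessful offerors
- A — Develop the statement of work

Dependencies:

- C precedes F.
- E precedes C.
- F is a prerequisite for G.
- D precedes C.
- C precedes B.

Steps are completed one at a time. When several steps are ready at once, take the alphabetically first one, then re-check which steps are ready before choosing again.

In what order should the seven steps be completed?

A, D, E, C, B, F, G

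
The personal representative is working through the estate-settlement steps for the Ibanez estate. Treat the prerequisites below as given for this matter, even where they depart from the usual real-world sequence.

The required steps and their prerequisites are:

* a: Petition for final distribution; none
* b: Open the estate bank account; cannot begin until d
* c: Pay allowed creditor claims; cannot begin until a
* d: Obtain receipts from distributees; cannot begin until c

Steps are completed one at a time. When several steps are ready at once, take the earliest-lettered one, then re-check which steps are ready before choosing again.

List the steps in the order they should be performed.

a, c, d, b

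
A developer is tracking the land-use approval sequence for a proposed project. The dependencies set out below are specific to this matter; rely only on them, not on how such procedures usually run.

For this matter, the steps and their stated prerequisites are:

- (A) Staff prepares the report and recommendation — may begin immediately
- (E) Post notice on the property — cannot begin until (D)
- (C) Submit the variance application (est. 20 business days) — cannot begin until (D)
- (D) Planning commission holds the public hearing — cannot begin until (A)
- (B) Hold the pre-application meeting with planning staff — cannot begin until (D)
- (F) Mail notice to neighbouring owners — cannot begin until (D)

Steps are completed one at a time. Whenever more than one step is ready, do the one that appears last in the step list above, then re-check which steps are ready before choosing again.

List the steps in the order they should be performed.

(A) (D) (F) (B) (C) (E)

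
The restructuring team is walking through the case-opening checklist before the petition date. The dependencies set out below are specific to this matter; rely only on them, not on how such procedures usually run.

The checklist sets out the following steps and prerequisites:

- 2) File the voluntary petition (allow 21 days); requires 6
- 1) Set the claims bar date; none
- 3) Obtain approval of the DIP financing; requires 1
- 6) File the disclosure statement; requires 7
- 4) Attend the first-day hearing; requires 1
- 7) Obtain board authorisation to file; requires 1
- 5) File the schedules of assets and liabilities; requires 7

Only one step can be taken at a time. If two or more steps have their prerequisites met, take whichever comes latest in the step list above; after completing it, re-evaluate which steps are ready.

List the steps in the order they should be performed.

1 → 7 → 5 → 4 → 6 → 3 → 2

1 has no prerequisites → 1 first.
Ready: 7, 4 and 3. 7 is listed later → 7.
5, 4, 6 and 3 are all available; 5 is listed later → 5.
Now 4, 6 and 3 have their prerequisites met. 4 is listed later, so 4 next.
Now 6 and 3 have their prerequisites met. 6 is listed later, so 6 next.
2 now also ready, so the ready set is {3, 2}; 3 is listed later → 3.
Next only 2 has its prerequisites met → 2.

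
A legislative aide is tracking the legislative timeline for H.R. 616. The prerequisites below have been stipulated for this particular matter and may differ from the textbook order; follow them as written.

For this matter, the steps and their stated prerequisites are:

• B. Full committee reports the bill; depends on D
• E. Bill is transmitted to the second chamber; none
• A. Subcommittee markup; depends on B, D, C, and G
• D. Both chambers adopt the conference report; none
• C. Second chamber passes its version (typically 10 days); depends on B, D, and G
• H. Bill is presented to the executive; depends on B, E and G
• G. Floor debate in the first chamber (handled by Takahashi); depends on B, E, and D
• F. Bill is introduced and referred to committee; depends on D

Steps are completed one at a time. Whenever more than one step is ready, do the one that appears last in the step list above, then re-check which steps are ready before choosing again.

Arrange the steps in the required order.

D and E have no prerequisites; D is listed later, so D is first.
F, E and B are all available; F is listed later → F.
Now E and B have their prerequisites met. E is listed later, so E next.
B needed D, now all done → B.
Next only G has its prerequisites met → G.
Ready: H and C. H is listed later → H.
That leaves C as the only ready step → C.
A needed G, C, D and B, now all done → A.

D F E B G H C A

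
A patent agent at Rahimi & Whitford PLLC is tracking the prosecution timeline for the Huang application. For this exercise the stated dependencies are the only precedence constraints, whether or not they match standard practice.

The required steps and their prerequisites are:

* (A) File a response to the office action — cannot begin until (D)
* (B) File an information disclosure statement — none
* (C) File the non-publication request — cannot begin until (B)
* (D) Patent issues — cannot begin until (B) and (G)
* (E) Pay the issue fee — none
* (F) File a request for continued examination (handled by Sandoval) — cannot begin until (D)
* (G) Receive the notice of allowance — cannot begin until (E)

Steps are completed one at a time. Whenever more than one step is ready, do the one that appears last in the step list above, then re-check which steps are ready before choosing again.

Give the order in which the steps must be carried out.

(E), (G), (B), (D), (F), (C), (A)

Nothing is required for (E) and (B). (E) is listed later → (E) first.
(G) now also ready, so the ready set is {(G), (B)}; (G) is listed later → (G).
Next only (B) has its prerequisites met → (B).
Ready: (D) and (C). (D) is listed later → (D).
Now (F), (C) and (A) have their prerequisites met. (F) is listed later, so (F) next.
Ready: (C) and (A). (C) is listed later → (C).
That leaves (A) as the only ready step → (A).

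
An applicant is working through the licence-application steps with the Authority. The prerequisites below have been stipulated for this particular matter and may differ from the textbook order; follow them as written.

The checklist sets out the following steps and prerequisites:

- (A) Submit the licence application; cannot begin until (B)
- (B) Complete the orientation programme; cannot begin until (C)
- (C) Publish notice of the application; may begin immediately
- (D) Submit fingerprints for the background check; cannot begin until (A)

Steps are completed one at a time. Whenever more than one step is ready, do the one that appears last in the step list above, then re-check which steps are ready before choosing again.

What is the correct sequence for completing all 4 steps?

(C) has no prerequisites → (C) first.
(B) needed (C), now all done → (B).
That leaves (A) as the only ready step → (A).
Next only (D) has its prerequisites met → (D).

(C) (B) (A) (D)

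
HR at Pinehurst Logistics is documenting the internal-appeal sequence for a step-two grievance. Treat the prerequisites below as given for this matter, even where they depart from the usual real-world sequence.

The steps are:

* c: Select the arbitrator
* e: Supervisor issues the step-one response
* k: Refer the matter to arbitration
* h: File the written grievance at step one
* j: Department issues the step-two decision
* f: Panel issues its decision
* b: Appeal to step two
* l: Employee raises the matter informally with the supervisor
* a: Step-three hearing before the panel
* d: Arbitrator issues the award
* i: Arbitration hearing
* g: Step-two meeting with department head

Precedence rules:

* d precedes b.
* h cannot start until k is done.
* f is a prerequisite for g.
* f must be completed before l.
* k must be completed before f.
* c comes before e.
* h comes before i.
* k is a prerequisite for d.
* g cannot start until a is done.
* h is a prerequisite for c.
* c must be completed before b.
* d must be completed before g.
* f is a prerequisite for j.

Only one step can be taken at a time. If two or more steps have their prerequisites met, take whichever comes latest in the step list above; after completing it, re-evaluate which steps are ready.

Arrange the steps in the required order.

a and k have no prerequisites; a is listed later, so a is first.
Next only k has its prerequisites met → k.
Now d, f and h have their prerequisites met. d is listed later, so d next.
Now f and h have their prerequisites met. f is listed later, so f next.
Ready: g, l, j and h. g is listed later → g.
Now l, j and h have their prerequisites met. l is listed later, so l next.
Ready: j and h. j is listed later → j.
Next only h has its prerequisites met → h.
Ready: i and c. i is listed later → i.
c needed h, now all done → c.
Now b and e have their prerequisites met. b is listed later, so b next.
That leaves e as the only ready step → e.

a → k → d → f → g → l → j → h → i → c → b → e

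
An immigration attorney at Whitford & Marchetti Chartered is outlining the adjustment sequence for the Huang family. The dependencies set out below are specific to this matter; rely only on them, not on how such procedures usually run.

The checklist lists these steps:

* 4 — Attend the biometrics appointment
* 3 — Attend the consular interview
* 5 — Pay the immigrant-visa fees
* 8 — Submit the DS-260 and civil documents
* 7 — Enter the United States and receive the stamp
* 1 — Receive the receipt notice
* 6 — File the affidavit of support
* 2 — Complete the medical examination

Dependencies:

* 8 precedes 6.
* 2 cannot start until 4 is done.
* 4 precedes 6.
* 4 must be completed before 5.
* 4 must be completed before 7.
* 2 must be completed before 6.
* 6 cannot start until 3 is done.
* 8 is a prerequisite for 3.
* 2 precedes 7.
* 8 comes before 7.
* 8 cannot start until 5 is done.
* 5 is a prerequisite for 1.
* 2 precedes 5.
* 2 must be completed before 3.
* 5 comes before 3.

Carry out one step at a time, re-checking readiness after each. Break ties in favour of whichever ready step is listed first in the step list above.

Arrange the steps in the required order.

4 has no prerequisites → 4 first.
2 is the only step now ready → 2.
Next only 5 has its prerequisites met → 5.
Now 8 and 1 have their prerequisites met. 8 is listed earlier, so 8 next.
3 and 7 now also ready, so the ready set is {3, 7, 1}; 3 is listed earlier → 3.
7, 1 and 6 are all available; 7 is listed earlier → 7.
Ready: 1 and 6. 1 is listed earlier → 1.
Next only 6 has its prerequisites met → 6.

4, 2, 5, 8, 3, 7, 1, 6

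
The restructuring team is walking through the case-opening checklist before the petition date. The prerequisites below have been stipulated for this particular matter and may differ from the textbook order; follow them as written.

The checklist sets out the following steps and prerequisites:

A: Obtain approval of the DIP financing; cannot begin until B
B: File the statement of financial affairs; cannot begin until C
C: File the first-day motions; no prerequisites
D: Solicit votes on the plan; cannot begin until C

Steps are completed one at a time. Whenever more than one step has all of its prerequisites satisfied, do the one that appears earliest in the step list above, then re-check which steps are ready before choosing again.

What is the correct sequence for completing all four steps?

C → B → A → D

C has no prerequisites → C first.
Now B and D have their prerequisites met. B is listed earlier, so B next.
A now also ready, so the ready set is {A, D}; A is listed earlier → A.
That leaves D as the only ready step → D.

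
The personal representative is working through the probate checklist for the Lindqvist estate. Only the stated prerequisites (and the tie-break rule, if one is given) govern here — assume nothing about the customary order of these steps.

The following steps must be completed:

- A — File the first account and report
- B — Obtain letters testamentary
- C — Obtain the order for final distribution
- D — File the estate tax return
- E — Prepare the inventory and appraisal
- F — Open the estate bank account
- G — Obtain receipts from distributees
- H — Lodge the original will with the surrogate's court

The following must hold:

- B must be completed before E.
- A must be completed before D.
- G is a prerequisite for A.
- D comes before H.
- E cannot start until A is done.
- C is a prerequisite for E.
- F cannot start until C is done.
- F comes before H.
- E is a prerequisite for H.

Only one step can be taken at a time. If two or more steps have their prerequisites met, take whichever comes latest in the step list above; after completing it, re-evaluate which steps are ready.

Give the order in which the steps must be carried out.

G → C → F → B → A → E → D → H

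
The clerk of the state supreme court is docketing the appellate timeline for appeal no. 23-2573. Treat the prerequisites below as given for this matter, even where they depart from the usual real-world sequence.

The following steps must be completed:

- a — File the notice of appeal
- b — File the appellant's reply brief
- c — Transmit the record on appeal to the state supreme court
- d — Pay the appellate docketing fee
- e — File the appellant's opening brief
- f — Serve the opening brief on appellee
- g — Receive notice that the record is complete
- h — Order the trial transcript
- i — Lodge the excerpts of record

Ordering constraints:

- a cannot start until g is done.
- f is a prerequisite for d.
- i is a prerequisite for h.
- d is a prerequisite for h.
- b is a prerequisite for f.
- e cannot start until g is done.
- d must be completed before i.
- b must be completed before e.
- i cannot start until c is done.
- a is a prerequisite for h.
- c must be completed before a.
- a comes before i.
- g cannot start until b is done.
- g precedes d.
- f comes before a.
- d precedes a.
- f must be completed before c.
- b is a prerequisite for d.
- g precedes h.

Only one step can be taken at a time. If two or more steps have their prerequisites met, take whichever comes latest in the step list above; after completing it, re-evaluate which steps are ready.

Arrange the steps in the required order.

b is the only step with nothing outstanding, so it goes first.
g and f are both available; g is listed later → g.
Ready: f and e. f is listed later → f.
e, d and c are all available; e is listed later → e.
d and c are both available; d is listed later → d.
c is the only step now ready → c.
a needed g, f, d and c, now all done → a.
i needed d, c and a, now all done → i.
h needed i, g, d and a, now all done → h.

b, g, f, e, d, c, a, i, h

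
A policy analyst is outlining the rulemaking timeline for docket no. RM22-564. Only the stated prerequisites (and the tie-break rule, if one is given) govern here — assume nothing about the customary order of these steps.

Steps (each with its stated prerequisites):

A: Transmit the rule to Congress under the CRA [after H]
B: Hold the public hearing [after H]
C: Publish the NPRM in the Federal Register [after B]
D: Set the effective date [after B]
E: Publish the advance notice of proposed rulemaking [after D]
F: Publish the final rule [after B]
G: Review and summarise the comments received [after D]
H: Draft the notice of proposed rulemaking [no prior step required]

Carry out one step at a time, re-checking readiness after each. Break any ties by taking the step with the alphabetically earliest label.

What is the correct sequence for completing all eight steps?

Only H has no prerequisites, so it is first.
A and B are both available; A has the earlier label → A.
That leaves B as the only ready step → B.
Ready: C, D and F. C has the earlier label → C.
Now D and F have their prerequisites met. D has the earlier label, so D next.
Now E, F and G have their prerequisites met. E has the earlier label, so E next.
F and G are both available; F has the earlier label → F.
Next only G has its prerequisites met → G.

H, A, B, C, D, E, F, G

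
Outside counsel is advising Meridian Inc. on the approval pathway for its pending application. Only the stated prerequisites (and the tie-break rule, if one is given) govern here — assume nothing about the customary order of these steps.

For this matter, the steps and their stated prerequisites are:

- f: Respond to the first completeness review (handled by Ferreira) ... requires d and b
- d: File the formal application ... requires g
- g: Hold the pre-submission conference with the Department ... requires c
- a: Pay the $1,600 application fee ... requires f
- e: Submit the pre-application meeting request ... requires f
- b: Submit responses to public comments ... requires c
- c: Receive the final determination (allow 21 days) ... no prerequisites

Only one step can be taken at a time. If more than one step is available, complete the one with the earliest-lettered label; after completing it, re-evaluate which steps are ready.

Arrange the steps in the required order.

c, b, g, d, f, a, e

c has no prerequisites → c first.
b and g are both available; b has the earlier label → b.
g needed c, now all done → g.
d needed g, now all done → d.
Next only f has its prerequisites met → f.
Now a and e have their prerequisites met. a has the earlier label, so a next.
e is the only step now ready → e.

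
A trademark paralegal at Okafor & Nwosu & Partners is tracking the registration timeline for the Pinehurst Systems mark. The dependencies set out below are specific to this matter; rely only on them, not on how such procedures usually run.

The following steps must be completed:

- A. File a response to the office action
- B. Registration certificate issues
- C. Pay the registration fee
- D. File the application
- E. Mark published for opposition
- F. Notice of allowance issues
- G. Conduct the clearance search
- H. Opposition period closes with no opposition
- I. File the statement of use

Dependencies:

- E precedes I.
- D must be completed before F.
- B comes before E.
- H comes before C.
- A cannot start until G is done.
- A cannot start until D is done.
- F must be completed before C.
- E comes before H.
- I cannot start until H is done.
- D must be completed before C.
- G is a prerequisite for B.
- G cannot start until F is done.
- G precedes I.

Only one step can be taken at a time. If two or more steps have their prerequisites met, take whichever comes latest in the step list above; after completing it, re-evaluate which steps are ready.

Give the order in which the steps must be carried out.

D is the only step with nothing outstanding, so it goes first.
F needed D, now all done → F.
Next only G has its prerequisites met → G.
B and A are both available; B is listed later → B.
Ready: E and A. E is listed later → E.
H now also ready, so the ready set is {H, A}; H is listed later → H.
Ready: I, C and A. I is listed later → I.
Now C and A have their prerequisites met. C is listed later, so C next.
A is the only step now ready → A.

D → F → G → B → E → H → I → C → A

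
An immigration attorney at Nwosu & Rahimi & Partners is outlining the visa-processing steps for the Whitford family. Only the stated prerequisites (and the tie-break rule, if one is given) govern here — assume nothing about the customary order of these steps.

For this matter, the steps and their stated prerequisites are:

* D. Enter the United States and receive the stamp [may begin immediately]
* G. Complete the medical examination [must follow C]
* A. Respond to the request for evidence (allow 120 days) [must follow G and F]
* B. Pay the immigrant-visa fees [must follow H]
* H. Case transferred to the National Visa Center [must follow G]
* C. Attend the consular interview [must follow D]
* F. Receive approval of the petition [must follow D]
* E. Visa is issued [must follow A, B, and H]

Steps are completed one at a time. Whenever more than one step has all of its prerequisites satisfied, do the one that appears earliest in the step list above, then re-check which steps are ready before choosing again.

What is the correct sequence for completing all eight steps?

D C G H B F A E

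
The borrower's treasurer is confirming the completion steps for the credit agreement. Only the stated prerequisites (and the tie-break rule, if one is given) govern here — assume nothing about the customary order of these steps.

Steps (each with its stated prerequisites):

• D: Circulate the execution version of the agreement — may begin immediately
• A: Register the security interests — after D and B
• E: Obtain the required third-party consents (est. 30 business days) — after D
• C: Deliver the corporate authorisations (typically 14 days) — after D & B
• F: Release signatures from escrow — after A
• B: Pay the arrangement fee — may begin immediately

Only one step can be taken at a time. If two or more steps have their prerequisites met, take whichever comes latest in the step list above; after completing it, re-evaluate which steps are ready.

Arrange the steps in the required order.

B and D have no prerequisites; B is listed later, so B is first.
Next only D has its prerequisites met → D.
C, E and A are all available; C is listed later → C.
E and A are both available; E is listed later → E.
A needed B and D, now all done → A.
Next only F has its prerequisites met → F.

B → D → C → E → A → F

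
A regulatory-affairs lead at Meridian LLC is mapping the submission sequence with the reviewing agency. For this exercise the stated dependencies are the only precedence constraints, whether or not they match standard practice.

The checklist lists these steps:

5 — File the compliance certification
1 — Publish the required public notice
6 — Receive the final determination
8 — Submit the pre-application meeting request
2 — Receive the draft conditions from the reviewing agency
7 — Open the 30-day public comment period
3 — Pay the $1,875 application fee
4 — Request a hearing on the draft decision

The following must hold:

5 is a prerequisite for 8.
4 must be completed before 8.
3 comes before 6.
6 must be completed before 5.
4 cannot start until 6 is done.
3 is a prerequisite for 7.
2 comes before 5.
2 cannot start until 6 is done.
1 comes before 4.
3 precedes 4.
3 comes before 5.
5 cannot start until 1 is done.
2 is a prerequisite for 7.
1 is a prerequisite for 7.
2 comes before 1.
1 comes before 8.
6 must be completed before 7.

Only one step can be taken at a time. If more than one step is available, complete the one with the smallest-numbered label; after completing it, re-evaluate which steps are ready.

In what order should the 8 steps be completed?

3 → 6 → 2 → 1 → 4 → 5 → 7 → 8

Only 3 has no prerequisites, so it is first.
6 needed 3, now all done → 6.
2 needed 6, now all done → 2.
1 needed 2, now all done → 1.
Ready: 4, 5 and 7. 4 has the earlier label → 4.
Now 5 and 7 have their prerequisites met. 5 has the earlier label, so 5 next.
8 now also ready, so the ready set is {7, 8}; 7 has the earlier label → 7.
8 needed 1, 4 and 5, now all done → 8.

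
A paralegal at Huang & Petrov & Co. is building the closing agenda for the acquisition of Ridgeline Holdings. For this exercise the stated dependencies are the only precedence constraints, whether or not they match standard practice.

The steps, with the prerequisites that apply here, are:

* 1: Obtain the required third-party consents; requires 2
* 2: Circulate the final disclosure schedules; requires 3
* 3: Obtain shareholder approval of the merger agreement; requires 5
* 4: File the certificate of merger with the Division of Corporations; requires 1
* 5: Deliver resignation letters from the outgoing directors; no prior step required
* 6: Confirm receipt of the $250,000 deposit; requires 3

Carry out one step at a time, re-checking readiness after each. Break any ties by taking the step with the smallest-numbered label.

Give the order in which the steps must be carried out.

5, 3, 2, 1, 4, 6

5 has no prerequisites → 5 first.
3 needed 5, now all done → 3.
Ready: 2 and 6. 2 has the earlier label → 2.
Ready: 1 and 6. 1 has the earlier label → 1.
Now 4 and 6 have their prerequisites met. 4 has the earlier label, so 4 next.
That leaves 6 as the only ready step → 6.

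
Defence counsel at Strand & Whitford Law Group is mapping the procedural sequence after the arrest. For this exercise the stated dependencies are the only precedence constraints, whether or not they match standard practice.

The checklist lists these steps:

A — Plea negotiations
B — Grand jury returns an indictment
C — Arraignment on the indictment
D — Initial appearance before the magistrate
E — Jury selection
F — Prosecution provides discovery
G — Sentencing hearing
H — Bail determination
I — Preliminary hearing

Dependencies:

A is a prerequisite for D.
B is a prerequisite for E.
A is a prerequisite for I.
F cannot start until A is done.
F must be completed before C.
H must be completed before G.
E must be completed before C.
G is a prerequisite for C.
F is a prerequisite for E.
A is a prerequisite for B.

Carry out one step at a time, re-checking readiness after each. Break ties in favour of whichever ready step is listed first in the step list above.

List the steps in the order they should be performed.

A and H have no prerequisites; A is listed earlier, so A is first.
B, D, F and I now also ready, so the ready set is {B, D, F, H, I}; B is listed earlier → B.
Now D, F, H and I have their prerequisites met. D is listed earlier, so D next.
Ready: F, H and I. F is listed earlier → F.
Now E, H and I have their prerequisites met. E is listed earlier, so E next.
H and I are both available; H is listed earlier → H.
G now also ready, so the ready set is {G, I}; G is listed earlier → G.
C now also ready, so the ready set is {C, I}; C is listed earlier → C.
I needed A, now all done → I.

A, B, D, F, E, H, G, C, I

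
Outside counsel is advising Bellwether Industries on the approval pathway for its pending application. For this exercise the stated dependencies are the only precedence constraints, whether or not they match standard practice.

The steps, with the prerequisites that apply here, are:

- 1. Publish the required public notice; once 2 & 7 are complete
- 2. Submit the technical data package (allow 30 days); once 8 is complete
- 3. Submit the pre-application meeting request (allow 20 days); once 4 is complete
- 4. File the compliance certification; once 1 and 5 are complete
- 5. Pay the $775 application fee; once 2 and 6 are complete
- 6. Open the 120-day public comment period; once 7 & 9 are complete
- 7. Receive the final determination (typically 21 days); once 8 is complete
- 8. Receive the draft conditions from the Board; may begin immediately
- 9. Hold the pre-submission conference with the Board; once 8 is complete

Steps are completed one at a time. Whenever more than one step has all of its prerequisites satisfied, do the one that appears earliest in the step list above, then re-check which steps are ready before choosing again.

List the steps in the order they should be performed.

8 is the only step with nothing outstanding, so it goes first.
Ready: 2, 7 and 9. 2 is listed earlier → 2.
Now 7 and 9 have their prerequisites met. 7 is listed earlier, so 7 next.
1 now also ready, so the ready set is {1, 9}; 1 is listed earlier → 1.
9 needed 8, now all done → 9.
6 needed 7 and 9, now all done → 6.
5 needed 2 and 6, now all done → 5.
That leaves 4 as the only ready step → 4.
3 needed 4, now all done → 3.

8, 2, 7, 1, 9, 6, 5, 4, 3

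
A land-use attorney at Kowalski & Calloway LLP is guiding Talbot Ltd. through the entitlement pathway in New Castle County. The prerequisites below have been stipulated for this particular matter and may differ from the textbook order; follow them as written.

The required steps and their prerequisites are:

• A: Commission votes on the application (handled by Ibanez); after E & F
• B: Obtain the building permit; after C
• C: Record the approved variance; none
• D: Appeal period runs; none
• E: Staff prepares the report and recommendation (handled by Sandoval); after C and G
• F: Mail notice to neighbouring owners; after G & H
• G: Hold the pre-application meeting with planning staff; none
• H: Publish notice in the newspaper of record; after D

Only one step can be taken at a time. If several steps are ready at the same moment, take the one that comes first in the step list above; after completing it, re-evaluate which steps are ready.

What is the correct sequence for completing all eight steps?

C, D and G have no prerequisites; C is listed earlier, so C is first.
Now B, D and G have their prerequisites met. B is listed earlier, so B next.
Ready: D and G. D is listed earlier → D.
H now also ready, so the ready set is {G, H}; G is listed earlier → G.
E now also ready, so the ready set is {E, H}; E is listed earlier → E.
Next only H has its prerequisites met → H.
F is the only step now ready → F.
A is the only step now ready → A.

C B D G E H F A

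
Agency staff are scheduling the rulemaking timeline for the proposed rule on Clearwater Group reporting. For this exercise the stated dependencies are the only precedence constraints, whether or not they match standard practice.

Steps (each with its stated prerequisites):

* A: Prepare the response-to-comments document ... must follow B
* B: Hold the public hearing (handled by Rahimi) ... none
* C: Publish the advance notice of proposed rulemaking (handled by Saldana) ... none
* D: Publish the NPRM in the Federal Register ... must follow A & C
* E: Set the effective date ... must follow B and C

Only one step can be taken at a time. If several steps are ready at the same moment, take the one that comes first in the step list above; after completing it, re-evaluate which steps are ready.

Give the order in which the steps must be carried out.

B and C have no prerequisites; B is listed earlier, so B is first.
Ready: A and C. A is listed earlier → A.
C is the only step now ready → C.
Ready: D and E. D is listed earlier → D.
That leaves E as the only ready step → E.

B A C D E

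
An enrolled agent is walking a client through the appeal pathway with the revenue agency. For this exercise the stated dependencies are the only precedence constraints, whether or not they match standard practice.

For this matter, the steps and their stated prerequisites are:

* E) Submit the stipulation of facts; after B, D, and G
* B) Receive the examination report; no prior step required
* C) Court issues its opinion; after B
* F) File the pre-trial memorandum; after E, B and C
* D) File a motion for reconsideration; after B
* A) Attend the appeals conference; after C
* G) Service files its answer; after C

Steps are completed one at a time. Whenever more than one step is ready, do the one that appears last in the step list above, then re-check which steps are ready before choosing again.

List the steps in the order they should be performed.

B → D → C → G → A → E → F

B has no prerequisites → B first.
D and C are both available; D is listed later → D.
C is the only step now ready → C.
G and A are both available; G is listed later → G.
E now also ready, so the ready set is {A, E}; A is listed later → A.
E needed G, D and B, now all done → E.
That leaves F as the only ready step → F.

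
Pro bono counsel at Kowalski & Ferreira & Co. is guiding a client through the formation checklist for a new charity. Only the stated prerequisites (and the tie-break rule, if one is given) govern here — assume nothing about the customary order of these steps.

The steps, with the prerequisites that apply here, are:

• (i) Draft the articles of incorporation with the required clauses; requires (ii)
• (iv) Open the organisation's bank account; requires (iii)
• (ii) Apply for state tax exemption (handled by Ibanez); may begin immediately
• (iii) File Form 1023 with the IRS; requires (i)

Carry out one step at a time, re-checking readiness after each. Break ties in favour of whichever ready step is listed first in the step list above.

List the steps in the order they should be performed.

(ii) (i) (iii) (iv)

Only (ii) has no prerequisites, so it is first.
(i) is the only step now ready → (i).
(iii) needed (i), now all done → (iii).
(iv) needed (iii), now all done → (iv).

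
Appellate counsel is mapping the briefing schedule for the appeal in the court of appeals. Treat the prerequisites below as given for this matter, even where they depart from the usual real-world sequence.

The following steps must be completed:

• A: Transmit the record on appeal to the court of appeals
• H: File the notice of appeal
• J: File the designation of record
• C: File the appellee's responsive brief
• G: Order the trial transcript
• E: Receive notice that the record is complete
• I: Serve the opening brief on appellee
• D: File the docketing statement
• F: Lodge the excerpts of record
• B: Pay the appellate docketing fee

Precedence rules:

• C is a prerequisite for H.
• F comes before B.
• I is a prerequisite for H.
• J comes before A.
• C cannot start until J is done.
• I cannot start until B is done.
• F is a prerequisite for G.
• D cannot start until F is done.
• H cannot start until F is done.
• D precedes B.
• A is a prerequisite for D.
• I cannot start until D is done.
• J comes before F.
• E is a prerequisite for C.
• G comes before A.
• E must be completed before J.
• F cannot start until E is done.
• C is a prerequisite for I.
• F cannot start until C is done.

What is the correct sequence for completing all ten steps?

Only E has no prerequisites, so it is first.
J needed E, now all done → J.
Next only C has its prerequisites met → C.
F needed J, C and E, now all done → F.
G is the only step now ready → G.
A needed J and G, now all done → A.
That leaves D as the only ready step → D.
B is the only step now ready → B.
I needed C, D and B, now all done → I.
H needed C, I and F, now all done → H.

E, J, C, F, G, A, D, B, I, H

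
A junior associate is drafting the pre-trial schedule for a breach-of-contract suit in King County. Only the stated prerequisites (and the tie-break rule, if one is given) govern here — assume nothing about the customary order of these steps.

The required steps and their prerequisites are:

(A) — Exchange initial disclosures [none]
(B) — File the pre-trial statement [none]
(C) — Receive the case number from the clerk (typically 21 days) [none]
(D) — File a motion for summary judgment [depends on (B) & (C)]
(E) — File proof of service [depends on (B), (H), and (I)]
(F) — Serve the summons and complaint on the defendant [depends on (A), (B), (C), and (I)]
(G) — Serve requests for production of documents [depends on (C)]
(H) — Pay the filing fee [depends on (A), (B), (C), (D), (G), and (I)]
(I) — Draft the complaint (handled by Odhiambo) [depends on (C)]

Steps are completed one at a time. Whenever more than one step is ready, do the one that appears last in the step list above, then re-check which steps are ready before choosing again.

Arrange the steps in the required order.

(C), (B) and (A) have no prerequisites; (C) is listed later, so (C) is first.
(I) and (G) now also ready, so the ready set is {(I), (G), (B), (A)}; (I) is listed later → (I).
Ready: (G), (B) and (A). (G) is listed later → (G).
Now (B) and (A) have their prerequisites met. (B) is listed later, so (B) next.
Ready: (D) and (A). (D) is listed later → (D).
Next only (A) has its prerequisites met → (A).
(H) and (F) are both available; (H) is listed later → (H).
(E) now also ready, so the ready set is {(F), (E)}; (F) is listed later → (F).
That leaves (E) as the only ready step → (E).

(C) (I) (G) (B) (D) (A) (H) (F) (E)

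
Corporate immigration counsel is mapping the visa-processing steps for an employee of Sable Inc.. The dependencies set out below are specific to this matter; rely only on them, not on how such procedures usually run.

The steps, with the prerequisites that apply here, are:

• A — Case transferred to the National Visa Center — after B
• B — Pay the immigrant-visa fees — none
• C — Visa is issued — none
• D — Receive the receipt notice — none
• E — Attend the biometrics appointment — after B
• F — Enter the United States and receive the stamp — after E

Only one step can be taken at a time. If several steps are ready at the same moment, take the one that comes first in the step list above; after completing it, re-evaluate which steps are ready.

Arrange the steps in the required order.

B, A, C, D, E, F

B, C and D have no prerequisites; B is listed earlier, so B is first.
Ready: A, C, D and E. A is listed earlier → A.
Ready: C, D and E. C is listed earlier → C.
Now D and E have their prerequisites met. D is listed earlier, so D next.
Next only E has its prerequisites met → E.
F needed E, now all done → F.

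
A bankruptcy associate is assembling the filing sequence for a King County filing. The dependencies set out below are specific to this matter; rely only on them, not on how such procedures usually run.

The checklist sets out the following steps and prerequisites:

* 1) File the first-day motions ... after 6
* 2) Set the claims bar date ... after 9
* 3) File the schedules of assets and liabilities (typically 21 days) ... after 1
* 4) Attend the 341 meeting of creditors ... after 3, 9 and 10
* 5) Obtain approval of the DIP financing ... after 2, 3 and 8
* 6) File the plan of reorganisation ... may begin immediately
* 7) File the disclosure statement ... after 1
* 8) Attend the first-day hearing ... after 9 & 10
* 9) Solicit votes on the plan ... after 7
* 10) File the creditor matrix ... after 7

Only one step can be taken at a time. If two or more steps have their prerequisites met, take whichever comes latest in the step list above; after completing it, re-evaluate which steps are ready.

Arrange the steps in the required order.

6 → 1 → 7 → 10 → 9 → 8 → 3 → 4 → 2 → 5

Only 6 has no prerequisites, so it is first.
1 is the only step now ready → 1.
Now 7 and 3 have their prerequisites met. 7 is listed later, so 7 next.
Now 10, 9 and 3 have their prerequisites met. 10 is listed later, so 10 next.
Now 9 and 3 have their prerequisites met. 9 is listed later, so 9 next.
8 and 2 now also ready, so the ready set is {8, 3, 2}; 8 is listed later → 8.
Ready: 3 and 2. 3 is listed later → 3.
4 now also ready, so the ready set is {4, 2}; 4 is listed later → 4.
Next only 2 has its prerequisites met → 2.
Next only 5 has its prerequisites met → 5.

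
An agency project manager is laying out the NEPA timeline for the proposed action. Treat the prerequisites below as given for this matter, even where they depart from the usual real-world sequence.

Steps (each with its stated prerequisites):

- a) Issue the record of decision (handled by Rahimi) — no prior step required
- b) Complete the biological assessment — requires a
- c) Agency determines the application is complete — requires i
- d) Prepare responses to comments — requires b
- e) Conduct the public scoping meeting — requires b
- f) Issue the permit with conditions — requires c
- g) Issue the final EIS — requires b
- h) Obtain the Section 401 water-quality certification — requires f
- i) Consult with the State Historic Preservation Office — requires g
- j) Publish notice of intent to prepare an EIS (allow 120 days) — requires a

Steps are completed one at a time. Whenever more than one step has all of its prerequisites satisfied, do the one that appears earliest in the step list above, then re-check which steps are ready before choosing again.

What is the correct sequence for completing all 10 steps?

a, b, d, e, g, i, c, f, h, j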